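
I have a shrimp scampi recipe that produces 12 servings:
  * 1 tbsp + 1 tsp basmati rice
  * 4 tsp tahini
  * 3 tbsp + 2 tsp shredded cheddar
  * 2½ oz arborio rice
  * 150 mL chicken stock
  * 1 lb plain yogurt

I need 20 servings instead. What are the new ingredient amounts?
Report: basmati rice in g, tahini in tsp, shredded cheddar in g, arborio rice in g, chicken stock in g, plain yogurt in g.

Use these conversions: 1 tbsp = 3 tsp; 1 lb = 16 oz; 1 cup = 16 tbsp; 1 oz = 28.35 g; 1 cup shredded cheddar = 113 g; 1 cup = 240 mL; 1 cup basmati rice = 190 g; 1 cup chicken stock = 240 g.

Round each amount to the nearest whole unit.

Scaling factor: 20/12 = 5/3.
basmati rice: (1 tbsp + 1 tsp = 4/3 tbsp) × 5/3 ÷ 16 tbsp/cup × 190 g/cup ≈ 26 g
tahini: 4 tsp × 5/3 ≈ 7 tsp
shredded cheddar: (3 tbsp + 2 tsp = 11/3 tbsp) × 5/3 ÷ 16 tbsp/cup × 113 g/cup ≈ 43 g
arborio rice: 2.5 oz × 5/3 × 28.35 g/oz ≈ 118 g
chicken stock: 150 mL × 5/3 ÷ 240 mL/cup × 240 g/cup = 250 g
plain yogurt: 1 lb × 5/3 × 16 oz/lb × 28.35 g/oz = 756 g

basmati rice: 26 g; tahini: 7 tsp; shredded cheddar: 43 g; arborio rice: 118 g; chicken stock: 250 g; plain yogurt: 756 g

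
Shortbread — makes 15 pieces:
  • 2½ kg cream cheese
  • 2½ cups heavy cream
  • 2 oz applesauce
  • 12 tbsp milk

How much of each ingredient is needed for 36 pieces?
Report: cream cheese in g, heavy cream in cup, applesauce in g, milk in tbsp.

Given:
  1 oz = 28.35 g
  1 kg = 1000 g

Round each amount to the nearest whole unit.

cream cheese: 6000 g; heavy cream: 6 cup; applesauce: 136 g; milk: 29 tbsp

Scaling factor: 36/15 = 12/5 = 2.4.
cream cheese: 2.5 kg × 12/5 × 1000 g/kg = 6000 g
heavy cream: 2.5 cup × 12/5 = 6 cup
applesauce: 2 oz × 12/5 × 28.35 g/oz ≈ 136 g
milk: 12 tbsp × 12/5 ≈ 29 tbsp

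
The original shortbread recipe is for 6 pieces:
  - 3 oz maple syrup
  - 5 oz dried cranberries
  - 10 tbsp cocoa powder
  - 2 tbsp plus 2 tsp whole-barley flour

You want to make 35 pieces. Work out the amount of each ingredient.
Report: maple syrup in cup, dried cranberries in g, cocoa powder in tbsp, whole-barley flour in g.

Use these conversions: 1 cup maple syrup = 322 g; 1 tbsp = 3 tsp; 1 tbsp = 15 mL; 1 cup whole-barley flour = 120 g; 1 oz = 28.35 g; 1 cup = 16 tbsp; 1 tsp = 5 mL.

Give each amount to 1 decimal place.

Scaling factor: 35/6.
maple syrup: 3 oz × 35/6 × 28.35 g/oz ÷ 322 g/cup ≈ 1.5 cup
dried cranberries: 5 oz × 35/6 × 28.35 g/oz ≈ 826.9 g
cocoa powder: 10 tbsp × 35/6 ≈ 58.3 tbsp
whole-barley flour: (2 tbsp + 2 tsp = 8/3 tbsp) × 35/6 ÷ 16 tbsp/cup × 120 g/cup ≈ 116.7 g

maple syrup: 1.5 cup; dried cranberries: 826.9 g; cocoa powder: 58.3 tbsp; whole-barley flour: 116.7 g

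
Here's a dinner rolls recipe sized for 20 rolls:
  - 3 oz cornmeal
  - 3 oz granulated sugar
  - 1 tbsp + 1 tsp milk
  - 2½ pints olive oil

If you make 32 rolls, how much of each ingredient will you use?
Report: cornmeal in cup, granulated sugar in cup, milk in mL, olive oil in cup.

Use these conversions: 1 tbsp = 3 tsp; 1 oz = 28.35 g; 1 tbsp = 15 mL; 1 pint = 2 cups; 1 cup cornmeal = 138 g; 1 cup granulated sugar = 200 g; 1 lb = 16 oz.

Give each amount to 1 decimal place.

Scaling factor: 32/20 = 8/5 = 1.6.
cornmeal: 3 oz × 8/5 × 28.35 g/oz ÷ 138 g/cup ≈ 1.0 cup
granulated sugar: 3 oz × 8/5 × 28.35 g/oz ÷ 200 g/cup ≈ 0.7 cup
milk: (1 tbsp + 1 tsp = 4/3 tbsp) × 8/5 × 15 mL/tbsp = 32.0 mL
olive oil: 2.5 pint × 8/5 × 2 cup/pint = 8.0 cup

cornmeal: 1.0 cup; granulated sugar: 0.7 cup; milk: 32.0 mL; olive oil: 8.0 cup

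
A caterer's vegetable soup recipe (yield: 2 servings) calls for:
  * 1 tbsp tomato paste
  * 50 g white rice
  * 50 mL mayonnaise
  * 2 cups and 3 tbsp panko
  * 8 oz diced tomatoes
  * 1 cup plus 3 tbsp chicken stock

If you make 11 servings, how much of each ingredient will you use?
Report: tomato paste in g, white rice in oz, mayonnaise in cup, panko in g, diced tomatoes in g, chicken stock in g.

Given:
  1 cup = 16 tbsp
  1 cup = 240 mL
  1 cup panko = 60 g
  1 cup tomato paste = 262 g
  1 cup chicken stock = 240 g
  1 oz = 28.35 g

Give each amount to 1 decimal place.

tomato paste: 90.1 g; white rice: 9.7 oz; mayonnaise: 1.1 cup; panko: 721.9 g; diced tomatoes: 1247.4 g; chicken stock: 1567.5 g

Scaling factor: 11/2 = 5.5.
tomato paste: 1 tbsp × 11/2 ÷ 16 tbsp/cup × 262 g/cup ≈ 90.1 g
white rice: 50 g × 11/2 ÷ 28.35 g/oz ≈ 9.7 oz
mayonnaise: 50 mL × 11/2 ÷ 240 mL/cup ≈ 1.1 cup
panko: (2 cup + 3 tbsp = 2.1875 cup) × 11/2 × 60 g/cup ≈ 721.9 g
diced tomatoes: 8 oz × 11/2 × 28.35 g/oz = 1247.4 g
chicken stock: (1 cup + 3 tbsp = 1.1875 cup) × 11/2 × 240 g/cup = 1567.5 g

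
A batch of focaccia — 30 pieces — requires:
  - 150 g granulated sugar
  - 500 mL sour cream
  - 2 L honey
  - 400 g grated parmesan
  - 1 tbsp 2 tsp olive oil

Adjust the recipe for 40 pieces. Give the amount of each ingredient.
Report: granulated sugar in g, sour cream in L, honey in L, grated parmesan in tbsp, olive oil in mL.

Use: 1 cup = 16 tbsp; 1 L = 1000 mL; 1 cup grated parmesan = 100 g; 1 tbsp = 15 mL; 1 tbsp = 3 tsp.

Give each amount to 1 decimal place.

granulated sugar: 200.0 g; sour cream: 0.7 L; honey: 2.7 L; grated parmesan: 85.3 tbsp; olive oil: 33.3 mL

Scaling factor: 40/30 = 4/3.
granulated sugar: 150 g × 4/3 = 200.0 g
sour cream: 500 mL × 4/3 ÷ 1000 mL/L ≈ 0.7 L
honey: 2 L × 4/3 ≈ 2.7 L
grated parmesan: 400 g × 4/3 ÷ 100 g/cup × 16 tbsp/cup ≈ 85.3 tbsp
olive oil: (1 tbsp + 2 tsp = 5/3 tbsp) × 4/3 × 15 mL/tbsp ≈ 33.3 mL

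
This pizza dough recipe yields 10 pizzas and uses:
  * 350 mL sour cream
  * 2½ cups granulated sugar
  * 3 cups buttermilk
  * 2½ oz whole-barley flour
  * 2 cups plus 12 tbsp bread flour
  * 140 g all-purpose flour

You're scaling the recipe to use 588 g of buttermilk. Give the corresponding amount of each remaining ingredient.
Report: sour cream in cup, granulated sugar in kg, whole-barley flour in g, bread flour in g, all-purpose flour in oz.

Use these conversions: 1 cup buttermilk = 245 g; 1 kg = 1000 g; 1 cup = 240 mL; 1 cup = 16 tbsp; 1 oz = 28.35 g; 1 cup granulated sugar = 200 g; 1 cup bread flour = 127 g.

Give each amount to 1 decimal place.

sour cream: 1.2 cup; granulated sugar: 0.4 kg; whole-barley flour: 56.7 g; bread flour: 279.4 g; all-purpose flour: 4.0 oz

The original recipe has 735 g of buttermilk, so the scaling factor is 588 ÷ 735 = 4/5 = 0.8.
sour cream: 350 mL × 4/5 ÷ 240 mL/cup ≈ 1.2 cup
granulated sugar: 2.5 cup × 4/5 × 200 g/cup ÷ 1000 g/kg = 0.4 kg
whole-barley flour: 2.5 oz × 4/5 × 28.35 g/oz = 56.7 g
bread flour: (2 cup + 12 tbsp = 2.75 cup) × 4/5 × 127 g/cup = 279.4 g
all-purpose flour: 140 g × 4/5 ÷ 28.35 g/oz ≈ 4.0 oz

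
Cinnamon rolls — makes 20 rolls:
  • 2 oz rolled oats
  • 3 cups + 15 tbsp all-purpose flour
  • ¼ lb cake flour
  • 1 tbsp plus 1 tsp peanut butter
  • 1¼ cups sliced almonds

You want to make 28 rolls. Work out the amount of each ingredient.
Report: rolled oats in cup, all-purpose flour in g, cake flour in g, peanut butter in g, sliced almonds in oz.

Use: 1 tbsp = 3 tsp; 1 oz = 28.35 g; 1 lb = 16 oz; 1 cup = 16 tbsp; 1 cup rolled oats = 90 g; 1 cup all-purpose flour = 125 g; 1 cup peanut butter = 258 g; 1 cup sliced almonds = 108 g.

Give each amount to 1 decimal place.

Scaling factor: 28/20 = 7/5 = 1.4.
rolled oats: 2 oz × 7/5 × 28.35 g/oz ÷ 90 g/cup ≈ 0.9 cup
all-purpose flour: (3 cup + 15 tbsp = 3.9375 cup) × 7/5 × 125 g/cup ≈ 689.1 g
cake flour: 0.25 lb × 7/5 × 16 oz/lb × 28.35 g/oz ≈ 158.8 g
peanut butter: (1 tbsp + 1 tsp = 4/3 tbsp) × 7/5 ÷ 16 tbsp/cup × 258 g/cup = 30.1 g
sliced almonds: 1.25 cup × 7/5 × 108 g/cup ÷ 28.35 g/oz ≈ 6.7 oz

rolled oats: 0.9 cup; all-purpose flour: 689.1 g; cake flour: 158.8 g; peanut butter: 30.1 g; sliced almonds: 6.7 oz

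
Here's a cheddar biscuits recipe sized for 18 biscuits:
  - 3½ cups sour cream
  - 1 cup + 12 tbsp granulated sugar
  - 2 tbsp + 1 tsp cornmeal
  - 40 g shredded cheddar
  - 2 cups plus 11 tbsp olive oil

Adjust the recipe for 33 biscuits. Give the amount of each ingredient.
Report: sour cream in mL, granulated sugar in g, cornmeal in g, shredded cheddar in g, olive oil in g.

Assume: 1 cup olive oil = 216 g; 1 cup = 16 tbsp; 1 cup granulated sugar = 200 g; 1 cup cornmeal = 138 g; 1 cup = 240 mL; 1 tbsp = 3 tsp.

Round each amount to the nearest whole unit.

sour cream: 1540 mL; granulated sugar: 642 g; cornmeal: 37 g; shredded cheddar: 73 g; olive oil: 1064 g

Scaling factor: 33/18 = 11/6.
sour cream: 3.5 cup × 11/6 × 240 mL/cup = 1540 mL
granulated sugar: (1 cup + 12 tbsp = 1.75 cup) × 11/6 × 200 g/cup ≈ 642 g
cornmeal: (2 tbsp + 1 tsp = 7/3 tbsp) × 11/6 ÷ 16 tbsp/cup × 138 g/cup ≈ 37 g
shredded cheddar: 40 g × 11/6 ≈ 73 g
olive oil: (2 cup + 11 tbsp = 2.6875 cup) × 11/6 × 216 g/cup ≈ 1064 g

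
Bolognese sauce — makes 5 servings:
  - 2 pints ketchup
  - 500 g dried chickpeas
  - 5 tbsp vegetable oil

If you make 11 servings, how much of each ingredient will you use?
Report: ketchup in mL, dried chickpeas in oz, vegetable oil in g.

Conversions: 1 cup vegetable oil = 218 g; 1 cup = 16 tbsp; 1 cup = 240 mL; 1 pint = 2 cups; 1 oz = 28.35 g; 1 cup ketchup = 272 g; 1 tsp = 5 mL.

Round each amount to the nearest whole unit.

ketchup: 2112 mL; dried chickpeas: 39 oz; vegetable oil: 150 g

Scaling factor: 11/5 = 2.2.
ketchup: 2 pint × 11/5 × 2 cup/pint × 240 mL/cup = 2112 mL
dried chickpeas: 500 g × 11/5 ÷ 28.35 g/oz ≈ 39 oz
vegetable oil: 5 tbsp × 11/5 ÷ 16 tbsp/cup × 218 g/cup ≈ 150 g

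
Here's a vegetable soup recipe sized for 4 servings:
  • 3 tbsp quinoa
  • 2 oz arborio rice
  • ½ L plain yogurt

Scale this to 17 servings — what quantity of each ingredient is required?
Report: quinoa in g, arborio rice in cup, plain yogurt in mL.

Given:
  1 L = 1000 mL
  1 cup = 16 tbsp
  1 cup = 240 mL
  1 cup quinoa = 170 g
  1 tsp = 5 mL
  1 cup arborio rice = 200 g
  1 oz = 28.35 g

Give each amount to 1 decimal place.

Scaling factor: 17/4 = 4.25.
quinoa: 3 tbsp × 17/4 ÷ 16 tbsp/cup × 170 g/cup ≈ 135.5 g
arborio rice: 2 oz × 17/4 × 28.35 g/oz ÷ 200 g/cup ≈ 1.2 cup
plain yogurt: 0.5 L × 17/4 × 1000 mL/L = 2125.0 mL

quinoa: 135.5 g; arborio rice: 1.2 cup; plain yogurt: 2125.0 mL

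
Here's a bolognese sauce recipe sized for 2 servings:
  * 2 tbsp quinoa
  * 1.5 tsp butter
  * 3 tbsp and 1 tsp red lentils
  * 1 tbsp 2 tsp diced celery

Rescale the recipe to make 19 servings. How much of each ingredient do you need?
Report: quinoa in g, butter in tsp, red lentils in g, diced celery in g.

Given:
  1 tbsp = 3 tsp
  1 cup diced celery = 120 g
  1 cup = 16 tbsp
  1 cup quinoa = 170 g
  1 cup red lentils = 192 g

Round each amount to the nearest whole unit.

Scaling factor: 19/2 = 9.5.
quinoa: 2 tbsp × 19/2 ÷ 16 tbsp/cup × 170 g/cup ≈ 202 g
butter: 1.5 tsp × 19/2 ≈ 14 tsp
red lentils: (3 tbsp + 1 tsp = 10/3 tbsp) × 19/2 ÷ 16 tbsp/cup × 192 g/cup = 380 g
diced celery: (1 tbsp + 2 tsp = 5/3 tbsp) × 19/2 ÷ 16 tbsp/cup × 120 g/cup ≈ 119 g

quinoa: 202 g; butter: 14 tsp; red lentils: 380 g; diced celery: 119 g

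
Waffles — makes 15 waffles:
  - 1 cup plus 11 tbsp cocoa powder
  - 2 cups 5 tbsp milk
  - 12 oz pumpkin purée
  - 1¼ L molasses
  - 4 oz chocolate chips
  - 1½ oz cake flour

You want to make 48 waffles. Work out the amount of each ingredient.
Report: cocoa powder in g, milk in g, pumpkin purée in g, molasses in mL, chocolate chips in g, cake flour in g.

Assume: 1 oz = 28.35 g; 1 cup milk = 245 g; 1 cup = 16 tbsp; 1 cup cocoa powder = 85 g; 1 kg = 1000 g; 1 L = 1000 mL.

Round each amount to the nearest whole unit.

cocoa powder: 459 g; milk: 1813 g; pumpkin purée: 1089 g; molasses: 4000 mL; chocolate chips: 363 g; cake flour: 136 g

Scaling factor: 48/15 = 16/5 = 3.2.
cocoa powder: (1 cup + 11 tbsp = 1.6875 cup) × 16/5 × 85 g/cup = 459 g
milk: (2 cup + 5 tbsp = 2.3125 cup) × 16/5 × 245 g/cup = 1813 g
pumpkin purée: 12 oz × 16/5 × 28.35 g/oz ≈ 1089 g
molasses: 1.25 L × 16/5 × 1000 mL/L = 4000 mL
chocolate chips: 4 oz × 16/5 × 28.35 g/oz ≈ 363 g
cake flour: 1.5 oz × 16/5 × 28.35 g/oz ≈ 136 g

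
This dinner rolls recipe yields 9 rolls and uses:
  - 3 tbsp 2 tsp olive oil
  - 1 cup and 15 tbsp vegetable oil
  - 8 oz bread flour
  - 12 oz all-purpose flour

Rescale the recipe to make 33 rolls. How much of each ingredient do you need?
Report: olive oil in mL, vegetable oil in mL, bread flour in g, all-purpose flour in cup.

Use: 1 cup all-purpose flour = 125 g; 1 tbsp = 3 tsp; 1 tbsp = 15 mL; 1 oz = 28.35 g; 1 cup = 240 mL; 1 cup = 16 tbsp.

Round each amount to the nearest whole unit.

Scaling factor: 33/9 = 11/3.
olive oil: (3 tbsp + 2 tsp = 11/3 tbsp) × 11/3 × 15 mL/tbsp ≈ 202 mL
vegetable oil: (1 cup + 15 tbsp = 1.9375 cup) × 11/3 × 240 mL/cup = 1705 mL
bread flour: 8 oz × 11/3 × 28.35 g/oz ≈ 832 g
all-purpose flour: 12 oz × 11/3 × 28.35 g/oz ÷ 125 g/cup ≈ 10 cup

olive oil: 202 mL; vegetable oil: 1705 mL; bread flour: 832 g; all-purpose flour: 10 cup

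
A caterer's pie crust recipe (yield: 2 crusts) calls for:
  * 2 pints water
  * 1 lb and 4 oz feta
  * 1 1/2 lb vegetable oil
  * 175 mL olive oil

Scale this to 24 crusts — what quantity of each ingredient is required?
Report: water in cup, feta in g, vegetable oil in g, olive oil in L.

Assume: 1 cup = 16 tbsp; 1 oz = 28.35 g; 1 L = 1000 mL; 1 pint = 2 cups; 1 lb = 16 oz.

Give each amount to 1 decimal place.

Scaling factor: 24/2 = 12.
water: 2 pint × 12 × 2 cup/pint = 48.0 cup
feta: (1 lb + 4 oz = 1.25 lb) × 12 × 16 oz/lb × 28.35 g/oz = 6804.0 g
vegetable oil: 1.5 lb × 12 × 16 oz/lb × 28.35 g/oz = 8164.8 g
olive oil: 175 mL × 12 ÷ 1000 mL/L = 2.1 L

water: 48.0 cup; feta: 6804.0 g; vegetable oil: 8164.8 g; olive oil: 2.1 L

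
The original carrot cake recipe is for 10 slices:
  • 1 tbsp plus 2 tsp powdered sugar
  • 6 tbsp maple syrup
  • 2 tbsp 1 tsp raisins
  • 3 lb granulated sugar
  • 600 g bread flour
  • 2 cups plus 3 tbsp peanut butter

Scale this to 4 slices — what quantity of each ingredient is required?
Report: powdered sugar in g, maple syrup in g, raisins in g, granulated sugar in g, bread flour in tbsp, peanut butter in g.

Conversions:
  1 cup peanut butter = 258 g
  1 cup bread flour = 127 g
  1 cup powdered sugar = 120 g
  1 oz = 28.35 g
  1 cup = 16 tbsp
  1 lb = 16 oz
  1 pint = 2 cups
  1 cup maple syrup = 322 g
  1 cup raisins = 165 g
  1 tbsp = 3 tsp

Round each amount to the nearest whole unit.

powdered sugar: 5 g; maple syrup: 48 g; raisins: 10 g; granulated sugar: 544 g; bread flour: 30 tbsp; peanut butter: 226 g

Scaling factor: 4/10 = 2/5 = 0.4.
powdered sugar: (1 tbsp + 2 tsp = 5/3 tbsp) × 2/5 ÷ 16 tbsp/cup × 120 g/cup = 5 g
maple syrup: 6 tbsp × 2/5 ÷ 16 tbsp/cup × 322 g/cup ≈ 48 g
raisins: (2 tbsp + 1 tsp = 7/3 tbsp) × 2/5 ÷ 16 tbsp/cup × 165 g/cup ≈ 10 g
granulated sugar: 3 lb × 2/5 × 16 oz/lb × 28.35 g/oz ≈ 544 g
bread flour: 600 g × 2/5 ÷ 127 g/cup × 16 tbsp/cup ≈ 30 tbsp
peanut butter: (2 cup + 3 tbsp = 2.1875 cup) × 2/5 × 258 g/cup ≈ 226 g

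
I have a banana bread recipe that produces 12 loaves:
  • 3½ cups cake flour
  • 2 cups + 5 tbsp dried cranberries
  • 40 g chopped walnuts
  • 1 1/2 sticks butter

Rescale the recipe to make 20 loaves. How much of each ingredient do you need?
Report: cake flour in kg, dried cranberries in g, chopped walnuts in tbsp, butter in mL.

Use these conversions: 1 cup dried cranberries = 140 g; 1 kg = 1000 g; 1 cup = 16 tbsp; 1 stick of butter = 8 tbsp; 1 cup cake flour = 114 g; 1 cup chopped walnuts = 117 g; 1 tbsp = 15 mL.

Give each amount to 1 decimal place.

cake flour: 0.7 kg; dried cranberries: 539.6 g; chopped walnuts: 9.1 tbsp; butter: 300.0 mL

Scaling factor: 20/12 = 5/3.
cake flour: 3.5 cup × 5/3 × 114 g/cup ÷ 1000 g/kg ≈ 0.7 kg
dried cranberries: (2 cup + 5 tbsp = 2.3125 cup) × 5/3 × 140 g/cup ≈ 539.6 g
chopped walnuts: 40 g × 5/3 ÷ 117 g/cup × 16 tbsp/cup ≈ 9.1 tbsp
butter: 1.5 stick × 5/3 × 8 tbsp/stick × 15 mL/tbsp = 300.0 mL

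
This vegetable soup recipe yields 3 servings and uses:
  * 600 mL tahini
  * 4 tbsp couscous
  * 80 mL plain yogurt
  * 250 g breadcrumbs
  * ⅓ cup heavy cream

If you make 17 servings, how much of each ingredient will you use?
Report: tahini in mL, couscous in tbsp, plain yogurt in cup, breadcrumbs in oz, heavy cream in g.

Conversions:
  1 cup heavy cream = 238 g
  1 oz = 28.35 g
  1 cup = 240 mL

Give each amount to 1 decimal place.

Scaling factor: 17/3.
tahini: 600 mL × 17/3 = 3400.0 mL
couscous: 4 tbsp × 17/3 ≈ 22.7 tbsp
plain yogurt: 80 mL × 17/3 ÷ 240 mL/cup ≈ 1.9 cup
breadcrumbs: 250 g × 17/3 ÷ 28.35 g/oz ≈ 50.0 oz
heavy cream: 1/3 cup × 17/3 × 238 g/cup ≈ 449.6 g

tahini: 3400.0 mL; couscous: 22.7 tbsp; plain yogurt: 1.9 cup; breadcrumbs: 50.0 oz; heavy cream: 449.6 g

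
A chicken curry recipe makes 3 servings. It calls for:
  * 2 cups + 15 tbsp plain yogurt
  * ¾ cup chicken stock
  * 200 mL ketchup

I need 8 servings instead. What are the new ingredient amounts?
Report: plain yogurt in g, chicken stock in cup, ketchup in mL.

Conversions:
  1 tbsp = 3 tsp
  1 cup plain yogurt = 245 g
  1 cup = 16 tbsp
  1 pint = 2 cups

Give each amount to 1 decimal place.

plain yogurt: 1919.2 g; chicken stock: 2.0 cup; ketchup: 533.3 mL

Scaling factor: 8/3.
plain yogurt: (2 cup + 15 tbsp = 2.9375 cup) × 8/3 × 245 g/cup ≈ 1919.2 g
chicken stock: 0.75 cup × 8/3 = 2.0 cup
ketchup: 200 mL × 8/3 ≈ 533.3 mL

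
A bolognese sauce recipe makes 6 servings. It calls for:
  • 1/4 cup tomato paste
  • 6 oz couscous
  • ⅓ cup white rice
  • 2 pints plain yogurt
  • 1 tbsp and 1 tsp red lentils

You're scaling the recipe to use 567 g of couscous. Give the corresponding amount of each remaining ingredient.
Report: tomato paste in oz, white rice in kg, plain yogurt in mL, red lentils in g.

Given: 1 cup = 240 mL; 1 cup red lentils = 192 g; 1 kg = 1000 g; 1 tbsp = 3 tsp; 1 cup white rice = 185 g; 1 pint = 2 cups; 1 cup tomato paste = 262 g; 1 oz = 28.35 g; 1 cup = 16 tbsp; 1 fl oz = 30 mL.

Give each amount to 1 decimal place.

tomato paste: 7.7 oz; white rice: 0.2 kg; plain yogurt: 3200.0 mL; red lentils: 53.3 g

The original recipe has 170.1 g of couscous, so the scaling factor is 567 ÷ 170.1 = 10/3.
tomato paste: 0.25 cup × 10/3 × 262 g/cup ÷ 28.35 g/oz ≈ 7.7 oz
white rice: 1/3 cup × 10/3 × 185 g/cup ÷ 1000 g/kg ≈ 0.2 kg
plain yogurt: 2 pint × 10/3 × 2 cup/pint × 240 mL/cup = 3200.0 mL
red lentils: (1 tbsp + 1 tsp = 4/3 tbsp) × 10/3 ÷ 16 tbsp/cup × 192 g/cup ≈ 53.3 g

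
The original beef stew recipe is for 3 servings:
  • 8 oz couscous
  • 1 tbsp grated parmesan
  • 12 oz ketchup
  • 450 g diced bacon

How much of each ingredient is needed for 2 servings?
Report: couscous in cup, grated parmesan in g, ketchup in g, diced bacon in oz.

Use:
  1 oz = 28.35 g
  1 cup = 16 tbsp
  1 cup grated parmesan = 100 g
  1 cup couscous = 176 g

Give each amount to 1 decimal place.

couscous: 0.9 cup; grated parmesan: 4.2 g; ketchup: 226.8 g; diced bacon: 10.6 oz

Scaling factor: 2/3.
couscous: 8 oz × 2/3 × 28.35 g/oz ÷ 176 g/cup ≈ 0.9 cup
grated parmesan: 1 tbsp × 2/3 ÷ 16 tbsp/cup × 100 g/cup ≈ 4.2 g
ketchup: 12 oz × 2/3 × 28.35 g/oz = 226.8 g
diced bacon: 450 g × 2/3 ÷ 28.35 g/oz ≈ 10.6 oz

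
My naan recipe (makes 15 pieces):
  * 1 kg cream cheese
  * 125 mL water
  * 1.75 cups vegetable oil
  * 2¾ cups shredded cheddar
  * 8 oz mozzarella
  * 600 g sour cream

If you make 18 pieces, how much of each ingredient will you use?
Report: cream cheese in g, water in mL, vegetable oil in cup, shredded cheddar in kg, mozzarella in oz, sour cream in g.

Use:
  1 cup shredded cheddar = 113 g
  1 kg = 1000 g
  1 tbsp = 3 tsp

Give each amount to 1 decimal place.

cream cheese: 1200.0 g; water: 150.0 mL; vegetable oil: 2.1 cup; shredded cheddar: 0.4 kg; mozzarella: 9.6 oz; sour cream: 720.0 g

Scaling factor: 18/15 = 6/5 = 1.2.
cream cheese: 1 kg × 6/5 × 1000 g/kg = 1200.0 g
water: 125 mL × 6/5 = 150.0 mL
vegetable oil: 1.75 cup × 6/5 = 2.1 cup
shredded cheddar: 2.75 cup × 6/5 × 113 g/cup ÷ 1000 g/kg ≈ 0.4 kg
mozzarella: 8 oz × 6/5 = 9.6 oz
sour cream: 600 g × 6/5 = 720.0 g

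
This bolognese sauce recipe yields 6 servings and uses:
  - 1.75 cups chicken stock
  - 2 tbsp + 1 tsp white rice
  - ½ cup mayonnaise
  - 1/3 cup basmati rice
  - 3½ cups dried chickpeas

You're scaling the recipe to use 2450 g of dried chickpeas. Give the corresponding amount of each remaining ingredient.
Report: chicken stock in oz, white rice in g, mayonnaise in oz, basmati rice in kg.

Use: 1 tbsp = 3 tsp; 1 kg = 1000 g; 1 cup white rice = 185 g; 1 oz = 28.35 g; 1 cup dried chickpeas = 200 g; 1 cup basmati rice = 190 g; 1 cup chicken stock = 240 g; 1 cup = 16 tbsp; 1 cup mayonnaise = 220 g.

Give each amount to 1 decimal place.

The original recipe has 700 g of dried chickpeas, so the scaling factor is 2450 ÷ 700 = 7/2 = 3.5.
chicken stock: 1.75 cup × 7/2 × 240 g/cup ÷ 28.35 g/oz ≈ 51.9 oz
white rice: (2 tbsp + 1 tsp = 7/3 tbsp) × 7/2 ÷ 16 tbsp/cup × 185 g/cup ≈ 94.4 g
mayonnaise: 0.5 cup × 7/2 × 220 g/cup ÷ 28.35 g/oz ≈ 13.6 oz
basmati rice: 1/3 cup × 7/2 × 190 g/cup ÷ 1000 g/kg ≈ 0.2 kg

chicken stock: 51.9 oz; white rice: 94.4 g; mayonnaise: 13.6 oz; basmati rice: 0.2 kg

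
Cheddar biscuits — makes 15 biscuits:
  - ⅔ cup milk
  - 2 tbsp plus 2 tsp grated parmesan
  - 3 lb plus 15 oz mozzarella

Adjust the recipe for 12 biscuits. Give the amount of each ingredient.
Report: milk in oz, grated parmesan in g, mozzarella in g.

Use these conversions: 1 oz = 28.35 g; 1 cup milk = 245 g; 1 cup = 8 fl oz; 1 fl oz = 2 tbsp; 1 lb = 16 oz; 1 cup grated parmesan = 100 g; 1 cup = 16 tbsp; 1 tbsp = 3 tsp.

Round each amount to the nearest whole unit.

milk: 5 oz; grated parmesan: 13 g; mozzarella: 1429 g

Scaling factor: 12/15 = 4/5 = 0.8.
milk: 2/3 cup × 4/5 × 245 g/cup ÷ 28.35 g/oz ≈ 5 oz
grated parmesan: (2 tbsp + 2 tsp = 8/3 tbsp) × 4/5 ÷ 16 tbsp/cup × 100 g/cup ≈ 13 g
mozzarella: (3 lb + 15 oz = 3.9375 lb) × 4/5 × 16 oz/lb × 28.35 g/oz ≈ 1429 g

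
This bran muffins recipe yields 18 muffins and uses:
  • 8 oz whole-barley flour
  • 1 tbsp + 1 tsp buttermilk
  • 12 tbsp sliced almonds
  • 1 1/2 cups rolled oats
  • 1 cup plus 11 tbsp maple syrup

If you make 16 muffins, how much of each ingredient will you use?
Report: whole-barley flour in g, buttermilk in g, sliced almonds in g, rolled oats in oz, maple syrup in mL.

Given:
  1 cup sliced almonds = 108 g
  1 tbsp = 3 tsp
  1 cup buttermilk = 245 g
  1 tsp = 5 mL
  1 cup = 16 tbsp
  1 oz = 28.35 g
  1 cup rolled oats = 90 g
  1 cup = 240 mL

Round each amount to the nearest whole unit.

whole-barley flour: 202 g; buttermilk: 18 g; sliced almonds: 72 g; rolled oats: 4 oz; maple syrup: 360 mL

Scaling factor: 16/18 = 8/9.
whole-barley flour: 8 oz × 8/9 × 28.35 g/oz ≈ 202 g
buttermilk: (1 tbsp + 1 tsp = 4/3 tbsp) × 8/9 ÷ 16 tbsp/cup × 245 g/cup ≈ 18 g
sliced almonds: 12 tbsp × 8/9 ÷ 16 tbsp/cup × 108 g/cup = 72 g
rolled oats: 1.5 cup × 8/9 × 90 g/cup ÷ 28.35 g/oz ≈ 4 oz
maple syrup: (1 cup + 11 tbsp = 1.6875 cup) × 8/9 × 240 mL/cup = 360 mL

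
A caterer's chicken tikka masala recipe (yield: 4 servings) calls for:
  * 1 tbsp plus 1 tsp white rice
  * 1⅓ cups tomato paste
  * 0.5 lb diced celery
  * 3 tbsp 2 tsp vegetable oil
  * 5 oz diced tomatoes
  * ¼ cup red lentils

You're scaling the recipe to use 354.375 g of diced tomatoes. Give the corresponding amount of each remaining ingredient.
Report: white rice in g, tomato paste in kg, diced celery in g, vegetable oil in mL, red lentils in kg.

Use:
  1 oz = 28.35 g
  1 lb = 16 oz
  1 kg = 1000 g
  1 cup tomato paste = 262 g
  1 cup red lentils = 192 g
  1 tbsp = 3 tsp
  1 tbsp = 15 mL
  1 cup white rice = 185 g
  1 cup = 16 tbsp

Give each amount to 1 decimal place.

white rice: 38.5 g; tomato paste: 0.9 kg; diced celery: 567.0 g; vegetable oil: 137.5 mL; red lentils: 0.1 kg

The original recipe has 141.75 g of diced tomatoes, so the scaling factor is 354.375 ÷ 141.75 = 5/2 = 2.5.
white rice: (1 tbsp + 1 tsp = 4/3 tbsp) × 5/2 ÷ 16 tbsp/cup × 185 g/cup ≈ 38.5 g
tomato paste: 4/3 cup × 5/2 × 262 g/cup ÷ 1000 g/kg ≈ 0.9 kg
diced celery: 0.5 lb × 5/2 × 16 oz/lb × 28.35 g/oz = 567.0 g
vegetable oil: (3 tbsp + 2 tsp = 11/3 tbsp) × 5/2 × 15 mL/tbsp = 137.5 mL
red lentils: 0.25 cup × 5/2 × 192 g/cup ÷ 1000 g/kg ≈ 0.1 kg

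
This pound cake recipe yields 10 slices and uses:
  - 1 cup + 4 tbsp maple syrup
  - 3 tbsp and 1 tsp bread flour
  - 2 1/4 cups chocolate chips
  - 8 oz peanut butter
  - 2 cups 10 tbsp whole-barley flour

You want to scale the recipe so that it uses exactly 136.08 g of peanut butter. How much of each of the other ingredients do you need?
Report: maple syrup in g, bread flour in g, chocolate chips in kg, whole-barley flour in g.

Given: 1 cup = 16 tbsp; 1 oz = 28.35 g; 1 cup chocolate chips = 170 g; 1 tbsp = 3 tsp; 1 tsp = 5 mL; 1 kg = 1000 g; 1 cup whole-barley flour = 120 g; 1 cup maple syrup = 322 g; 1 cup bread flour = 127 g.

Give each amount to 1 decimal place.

The original recipe has 226.8 g of peanut butter, so the scaling factor is 136.08 ÷ 226.8 = 3/5 = 0.6.
maple syrup: (1 cup + 4 tbsp = 1.25 cup) × 3/5 × 322 g/cup = 241.5 g
bread flour: (3 tbsp + 1 tsp = 10/3 tbsp) × 3/5 ÷ 16 tbsp/cup × 127 g/cup ≈ 15.9 g
chocolate chips: 2.25 cup × 3/5 × 170 g/cup ÷ 1000 g/kg ≈ 0.2 kg
whole-barley flour: (2 cup + 10 tbsp = 2.625 cup) × 3/5 × 120 g/cup = 189.0 g

maple syrup: 241.5 g; bread flour: 15.9 g; chocolate chips: 0.2 kg; whole-barley flour: 189.0 g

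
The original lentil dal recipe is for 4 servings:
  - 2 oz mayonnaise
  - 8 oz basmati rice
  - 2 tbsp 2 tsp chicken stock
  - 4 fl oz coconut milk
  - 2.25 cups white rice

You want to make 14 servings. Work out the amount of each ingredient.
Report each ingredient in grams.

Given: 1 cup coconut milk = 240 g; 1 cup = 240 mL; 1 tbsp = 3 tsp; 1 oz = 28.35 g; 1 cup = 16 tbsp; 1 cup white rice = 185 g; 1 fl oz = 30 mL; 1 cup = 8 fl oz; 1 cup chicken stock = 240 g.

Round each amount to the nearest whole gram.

mayonnaise: 198 g; basmati rice: 794 g; chicken stock: 140 g; coconut milk: 420 g; white rice: 1457 g

Scaling factor: 14/4 = 7/2 = 3.5.
mayonnaise: 2 oz × 7/2 × 28.35 g/oz ≈ 198 g
basmati rice: 8 oz × 7/2 × 28.35 g/oz ≈ 794 g
chicken stock: (2 tbsp + 2 tsp = 8/3 tbsp) × 7/2 ÷ 16 tbsp/cup × 240 g/cup = 140 g
coconut milk: 4 fl oz × 7/2 ÷ 8 fl oz/cup × 240 g/cup = 420 g
white rice: 2.25 cup × 7/2 × 185 g/cup ≈ 1457 g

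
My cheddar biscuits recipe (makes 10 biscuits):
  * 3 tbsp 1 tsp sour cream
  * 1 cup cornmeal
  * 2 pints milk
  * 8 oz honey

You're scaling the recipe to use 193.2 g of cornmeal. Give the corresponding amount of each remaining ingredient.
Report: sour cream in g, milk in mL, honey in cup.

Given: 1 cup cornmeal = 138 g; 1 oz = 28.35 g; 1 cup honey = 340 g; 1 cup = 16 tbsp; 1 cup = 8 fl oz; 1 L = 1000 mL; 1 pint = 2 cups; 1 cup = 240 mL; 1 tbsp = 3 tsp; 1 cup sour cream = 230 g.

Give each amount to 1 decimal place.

The original recipe has 138 g of cornmeal, so the scaling factor is 193.2 ÷ 138 = 7/5 = 1.4.
sour cream: (3 tbsp + 1 tsp = 10/3 tbsp) × 7/5 ÷ 16 tbsp/cup × 230 g/cup ≈ 67.1 g
milk: 2 pint × 7/5 × 2 cup/pint × 240 mL/cup = 1344.0 mL
honey: 8 oz × 7/5 × 28.35 g/oz ÷ 340 g/cup ≈ 0.9 cup

sour cream: 67.1 g; milk: 1344.0 mL; honey: 0.9 cup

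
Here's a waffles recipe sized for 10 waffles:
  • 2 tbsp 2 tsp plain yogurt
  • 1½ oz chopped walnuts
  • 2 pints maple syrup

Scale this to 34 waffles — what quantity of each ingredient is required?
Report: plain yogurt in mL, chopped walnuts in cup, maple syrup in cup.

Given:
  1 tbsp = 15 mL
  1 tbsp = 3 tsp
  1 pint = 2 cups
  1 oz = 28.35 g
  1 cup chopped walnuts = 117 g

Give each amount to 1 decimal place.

Scaling factor: 34/10 = 17/5 = 3.4.
plain yogurt: (2 tbsp + 2 tsp = 8/3 tbsp) × 17/5 × 15 mL/tbsp = 136.0 mL
chopped walnuts: 1.5 oz × 17/5 × 28.35 g/oz ÷ 117 g/cup ≈ 1.2 cup
maple syrup: 2 pint × 17/5 × 2 cup/pint = 13.6 cup

plain yogurt: 136.0 mL; chopped walnuts: 1.2 cup; maple syrup: 13.6 cup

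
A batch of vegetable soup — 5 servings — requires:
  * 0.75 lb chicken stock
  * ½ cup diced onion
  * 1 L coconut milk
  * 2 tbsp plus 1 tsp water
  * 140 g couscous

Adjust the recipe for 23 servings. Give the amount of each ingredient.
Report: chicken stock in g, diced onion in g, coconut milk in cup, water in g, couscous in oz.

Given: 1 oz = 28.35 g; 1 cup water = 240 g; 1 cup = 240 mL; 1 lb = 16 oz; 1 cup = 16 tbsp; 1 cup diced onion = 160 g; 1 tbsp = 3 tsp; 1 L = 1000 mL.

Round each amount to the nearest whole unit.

Scaling factor: 23/5 = 4.6.
chicken stock: 0.75 lb × 23/5 × 16 oz/lb × 28.35 g/oz ≈ 1565 g
diced onion: 0.5 cup × 23/5 × 160 g/cup = 368 g
coconut milk: 1 L × 23/5 × 1000 mL/L ÷ 240 mL/cup ≈ 19 cup
water: (2 tbsp + 1 tsp = 7/3 tbsp) × 23/5 ÷ 16 tbsp/cup × 240 g/cup = 161 g
couscous: 140 g × 23/5 ÷ 28.35 g/oz ≈ 23 oz

chicken stock: 1565 g; diced onion: 368 g; coconut milk: 19 cup; water: 161 g; couscous: 23 oz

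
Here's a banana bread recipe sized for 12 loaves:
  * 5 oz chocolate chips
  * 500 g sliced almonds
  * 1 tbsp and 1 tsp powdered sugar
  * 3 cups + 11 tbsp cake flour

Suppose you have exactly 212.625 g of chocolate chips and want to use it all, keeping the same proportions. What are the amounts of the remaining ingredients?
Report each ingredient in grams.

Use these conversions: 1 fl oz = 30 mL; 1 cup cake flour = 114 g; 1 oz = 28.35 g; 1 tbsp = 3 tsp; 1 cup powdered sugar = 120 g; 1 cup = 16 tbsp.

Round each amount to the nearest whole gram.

The original recipe has 141.75 g of chocolate chips, so the scaling factor is 212.625 ÷ 141.75 = 3/2 = 1.5.
sliced almonds: 500 g × 3/2 = 750 g
powdered sugar: (1 tbsp + 1 tsp = 4/3 tbsp) × 3/2 ÷ 16 tbsp/cup × 120 g/cup = 15 g
cake flour: (3 cup + 11 tbsp = 3.6875 cup) × 3/2 × 114 g/cup ≈ 631 g

sliced almonds: 750 g; powdered sugar: 15 g; cake flour: 631 g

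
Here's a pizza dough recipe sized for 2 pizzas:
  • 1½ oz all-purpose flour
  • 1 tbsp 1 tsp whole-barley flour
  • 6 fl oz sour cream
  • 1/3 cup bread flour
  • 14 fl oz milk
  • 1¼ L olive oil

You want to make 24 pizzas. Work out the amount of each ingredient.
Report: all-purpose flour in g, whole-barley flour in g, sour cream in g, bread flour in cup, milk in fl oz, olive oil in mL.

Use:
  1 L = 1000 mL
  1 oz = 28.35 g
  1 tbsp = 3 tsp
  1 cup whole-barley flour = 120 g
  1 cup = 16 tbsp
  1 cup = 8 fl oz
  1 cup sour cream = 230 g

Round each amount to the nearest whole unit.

all-purpose flour: 510 g; whole-barley flour: 120 g; sour cream: 2070 g; bread flour: 4 cup; milk: 168 fl oz; olive oil: 15000 mL

Scaling factor: 24/2 = 12.
all-purpose flour: 1.5 oz × 12 × 28.35 g/oz ≈ 510 g
whole-barley flour: (1 tbsp + 1 tsp = 4/3 tbsp) × 12 ÷ 16 tbsp/cup × 120 g/cup = 120 g
sour cream: 6 fl oz × 12 ÷ 8 fl oz/cup × 230 g/cup = 2070 g
bread flour: 1/3 cup × 12 = 4 cup
milk: 14 fl oz × 12 = 168 fl oz
olive oil: 1.25 L × 12 × 1000 mL/L = 15000 mL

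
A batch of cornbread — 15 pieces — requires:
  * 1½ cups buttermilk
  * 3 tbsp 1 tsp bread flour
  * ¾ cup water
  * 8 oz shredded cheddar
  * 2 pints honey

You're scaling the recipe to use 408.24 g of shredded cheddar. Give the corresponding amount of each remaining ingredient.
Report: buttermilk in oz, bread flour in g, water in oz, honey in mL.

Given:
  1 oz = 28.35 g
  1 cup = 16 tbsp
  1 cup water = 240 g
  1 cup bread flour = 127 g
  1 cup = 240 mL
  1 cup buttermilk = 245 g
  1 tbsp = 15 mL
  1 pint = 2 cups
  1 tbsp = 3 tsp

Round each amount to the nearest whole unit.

buttermilk: 23 oz; bread flour: 48 g; water: 11 oz; honey: 1728 mL

The original recipe has 226.8 g of shredded cheddar, so the scaling factor is 408.24 ÷ 226.8 = 9/5 = 1.8.
buttermilk: 1.5 cup × 9/5 × 245 g/cup ÷ 28.35 g/oz ≈ 23 oz
bread flour: (3 tbsp + 1 tsp = 10/3 tbsp) × 9/5 ÷ 16 tbsp/cup × 127 g/cup ≈ 48 g
water: 0.75 cup × 9/5 × 240 g/cup ÷ 28.35 g/oz ≈ 11 oz
honey: 2 pint × 9/5 × 2 cup/pint × 240 mL/cup = 1728 mL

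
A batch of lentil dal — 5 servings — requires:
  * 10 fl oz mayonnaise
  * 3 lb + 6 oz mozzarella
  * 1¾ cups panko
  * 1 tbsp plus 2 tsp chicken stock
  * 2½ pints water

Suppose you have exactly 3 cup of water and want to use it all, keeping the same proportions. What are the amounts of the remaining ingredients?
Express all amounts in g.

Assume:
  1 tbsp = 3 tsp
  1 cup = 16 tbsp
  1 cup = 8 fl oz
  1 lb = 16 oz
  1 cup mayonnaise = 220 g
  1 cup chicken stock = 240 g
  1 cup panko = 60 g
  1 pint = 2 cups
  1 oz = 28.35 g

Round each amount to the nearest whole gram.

The original recipe has 5 cup of water, so the scaling factor is 3 ÷ 5 = 3/5 = 0.6.
mayonnaise: 10 fl oz × 3/5 ÷ 8 fl oz/cup × 220 g/cup = 165 g
mozzarella: (3 lb + 6 oz = 3.375 lb) × 3/5 × 16 oz/lb × 28.35 g/oz ≈ 919 g
panko: 1.75 cup × 3/5 × 60 g/cup = 63 g
chicken stock: (1 tbsp + 2 tsp = 5/3 tbsp) × 3/5 ÷ 16 tbsp/cup × 240 g/cup = 15 g

mayonnaise: 165 g; mozzarella: 919 g; panko: 63 g; chicken stock: 15 g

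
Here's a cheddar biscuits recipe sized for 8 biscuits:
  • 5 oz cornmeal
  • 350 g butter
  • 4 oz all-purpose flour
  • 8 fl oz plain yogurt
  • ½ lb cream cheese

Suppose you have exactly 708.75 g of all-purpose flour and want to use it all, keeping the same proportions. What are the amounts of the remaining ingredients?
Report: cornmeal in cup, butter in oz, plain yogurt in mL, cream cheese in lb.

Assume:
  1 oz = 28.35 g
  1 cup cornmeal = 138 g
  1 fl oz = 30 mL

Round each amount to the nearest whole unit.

cornmeal: 6 cup; butter: 77 oz; plain yogurt: 1500 mL; cream cheese: 3 lb

The original recipe has 113.4 g of all-purpose flour, so the scaling factor is 708.75 ÷ 113.4 = 25/4 = 6.25.
cornmeal: 5 oz × 25/4 × 28.35 g/oz ÷ 138 g/cup ≈ 6 cup
butter: 350 g × 25/4 ÷ 28.35 g/oz ≈ 77 oz
plain yogurt: 8 fl oz × 25/4 × 30 mL/fl oz = 1500 mL
cream cheese: 0.5 lb × 25/4 ≈ 3 lb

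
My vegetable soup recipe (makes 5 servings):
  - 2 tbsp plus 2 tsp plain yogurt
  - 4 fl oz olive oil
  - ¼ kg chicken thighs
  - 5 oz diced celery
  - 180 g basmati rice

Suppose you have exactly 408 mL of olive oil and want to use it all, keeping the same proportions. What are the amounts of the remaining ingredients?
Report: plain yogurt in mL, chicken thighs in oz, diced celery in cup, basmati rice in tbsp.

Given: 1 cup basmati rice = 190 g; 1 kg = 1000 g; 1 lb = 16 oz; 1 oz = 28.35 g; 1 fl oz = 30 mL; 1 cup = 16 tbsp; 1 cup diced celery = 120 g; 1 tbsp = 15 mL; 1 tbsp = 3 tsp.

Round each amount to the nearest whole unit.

The original recipe has 120 mL of olive oil, so the scaling factor is 408 ÷ 120 = 17/5 = 3.4.
plain yogurt: (2 tbsp + 2 tsp = 8/3 tbsp) × 17/5 × 15 mL/tbsp = 136 mL
chicken thighs: 0.25 kg × 17/5 × 1000 g/kg ÷ 28.35 g/oz ≈ 30 oz
diced celery: 5 oz × 17/5 × 28.35 g/oz ÷ 120 g/cup ≈ 4 cup
basmati rice: 180 g × 17/5 ÷ 190 g/cup × 16 tbsp/cup ≈ 52 tbsp

plain yogurt: 136 mL; chicken thighs: 30 oz; diced celery: 4 cup; basmati rice: 52 tbsp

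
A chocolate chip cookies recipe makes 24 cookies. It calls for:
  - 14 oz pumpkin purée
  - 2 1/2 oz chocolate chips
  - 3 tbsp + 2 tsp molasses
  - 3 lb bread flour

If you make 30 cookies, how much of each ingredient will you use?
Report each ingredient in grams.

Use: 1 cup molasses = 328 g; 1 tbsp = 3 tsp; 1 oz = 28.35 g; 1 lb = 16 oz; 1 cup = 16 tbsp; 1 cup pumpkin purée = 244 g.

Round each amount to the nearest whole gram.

pumpkin purée: 496 g; chocolate chips: 89 g; molasses: 94 g; bread flour: 1701 g

Scaling factor: 30/24 = 5/4 = 1.25.
pumpkin purée: 14 oz × 5/4 × 28.35 g/oz ≈ 496 g
chocolate chips: 2.5 oz × 5/4 × 28.35 g/oz ≈ 89 g
molasses: (3 tbsp + 2 tsp = 11/3 tbsp) × 5/4 ÷ 16 tbsp/cup × 328 g/cup ≈ 94 g
bread flour: 3 lb × 5/4 × 16 oz/lb × 28.35 g/oz = 1701 g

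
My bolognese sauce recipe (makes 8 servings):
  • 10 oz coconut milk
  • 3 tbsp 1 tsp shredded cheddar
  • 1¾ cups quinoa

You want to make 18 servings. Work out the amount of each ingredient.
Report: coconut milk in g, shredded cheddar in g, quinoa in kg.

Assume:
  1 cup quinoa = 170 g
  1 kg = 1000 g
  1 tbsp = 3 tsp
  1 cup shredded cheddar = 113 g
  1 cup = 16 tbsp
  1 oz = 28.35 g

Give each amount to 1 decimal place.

Scaling factor: 18/8 = 9/4 = 2.25.
coconut milk: 10 oz × 9/4 × 28.35 g/oz ≈ 637.9 g
shredded cheddar: (3 tbsp + 1 tsp = 10/3 tbsp) × 9/4 ÷ 16 tbsp/cup × 113 g/cup ≈ 53.0 g
quinoa: 1.75 cup × 9/4 × 170 g/cup ÷ 1000 g/kg ≈ 0.7 kg

coconut milk: 637.9 g; shredded cheddar: 53.0 g; quinoa: 0.7 kg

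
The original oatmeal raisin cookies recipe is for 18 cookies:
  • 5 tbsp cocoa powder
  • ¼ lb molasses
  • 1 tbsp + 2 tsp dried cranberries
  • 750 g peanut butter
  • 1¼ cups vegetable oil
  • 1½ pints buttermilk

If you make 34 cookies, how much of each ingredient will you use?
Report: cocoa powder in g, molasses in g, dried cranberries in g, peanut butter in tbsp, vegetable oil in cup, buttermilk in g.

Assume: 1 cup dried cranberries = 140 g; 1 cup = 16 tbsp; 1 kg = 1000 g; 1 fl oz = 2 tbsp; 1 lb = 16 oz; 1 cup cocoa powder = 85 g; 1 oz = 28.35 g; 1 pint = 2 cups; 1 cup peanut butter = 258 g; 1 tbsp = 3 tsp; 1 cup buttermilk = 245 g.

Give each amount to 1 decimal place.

Scaling factor: 34/18 = 17/9.
cocoa powder: 5 tbsp × 17/9 ÷ 16 tbsp/cup × 85 g/cup ≈ 50.2 g
molasses: 0.25 lb × 17/9 × 16 oz/lb × 28.35 g/oz = 214.2 g
dried cranberries: (1 tbsp + 2 tsp = 5/3 tbsp) × 17/9 ÷ 16 tbsp/cup × 140 g/cup ≈ 27.5 g
peanut butter: 750 g × 17/9 ÷ 258 g/cup × 16 tbsp/cup ≈ 87.9 tbsp
vegetable oil: 1.25 cup × 17/9 ≈ 2.4 cup
buttermilk: 1.5 pint × 17/9 × 2 cup/pint × 245 g/cup ≈ 1388.3 g

cocoa powder: 50.2 g; molasses: 214.2 g; dried cranberries: 27.5 g; peanut butter: 87.9 tbsp; vegetable oil: 2.4 cup; buttermilk: 1388.3 g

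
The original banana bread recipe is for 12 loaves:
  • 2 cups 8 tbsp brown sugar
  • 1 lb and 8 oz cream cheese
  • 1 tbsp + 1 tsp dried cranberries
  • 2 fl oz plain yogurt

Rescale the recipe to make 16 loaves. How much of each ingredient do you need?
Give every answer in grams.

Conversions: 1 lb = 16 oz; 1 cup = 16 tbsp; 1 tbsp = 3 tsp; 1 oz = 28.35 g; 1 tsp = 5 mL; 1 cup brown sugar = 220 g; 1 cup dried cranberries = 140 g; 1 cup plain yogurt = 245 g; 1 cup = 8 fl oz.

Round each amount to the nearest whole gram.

Scaling factor: 16/12 = 4/3.
brown sugar: (2 cup + 8 tbsp = 2.5 cup) × 4/3 × 220 g/cup ≈ 733 g
cream cheese: (1 lb + 8 oz = 1.5 lb) × 4/3 × 16 oz/lb × 28.35 g/oz ≈ 907 g
dried cranberries: (1 tbsp + 1 tsp = 4/3 tbsp) × 4/3 ÷ 16 tbsp/cup × 140 g/cup ≈ 16 g
plain yogurt: 2 fl oz × 4/3 ÷ 8 fl oz/cup × 245 g/cup ≈ 82 g

brown sugar: 733 g; cream cheese: 907 g; dried cranberries: 16 g; plain yogurt: 82 g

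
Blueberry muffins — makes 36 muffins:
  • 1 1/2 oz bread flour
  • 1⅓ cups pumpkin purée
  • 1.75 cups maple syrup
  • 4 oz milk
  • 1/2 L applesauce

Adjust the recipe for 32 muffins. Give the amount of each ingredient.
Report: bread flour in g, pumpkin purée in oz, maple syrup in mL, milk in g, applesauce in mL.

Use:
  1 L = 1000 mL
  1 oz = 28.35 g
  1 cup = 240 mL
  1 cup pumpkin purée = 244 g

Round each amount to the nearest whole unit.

Scaling factor: 32/36 = 8/9.
bread flour: 1.5 oz × 8/9 × 28.35 g/oz ≈ 38 g
pumpkin purée: 4/3 cup × 8/9 × 244 g/cup ÷ 28.35 g/oz ≈ 10 oz
maple syrup: 1.75 cup × 8/9 × 240 mL/cup ≈ 373 mL
milk: 4 oz × 8/9 × 28.35 g/oz ≈ 101 g
applesauce: 0.5 L × 8/9 × 1000 mL/L ≈ 444 mL

bread flour: 38 g; pumpkin purée: 10 oz; maple syrup: 373 mL; milk: 101 g; applesauce: 444 mL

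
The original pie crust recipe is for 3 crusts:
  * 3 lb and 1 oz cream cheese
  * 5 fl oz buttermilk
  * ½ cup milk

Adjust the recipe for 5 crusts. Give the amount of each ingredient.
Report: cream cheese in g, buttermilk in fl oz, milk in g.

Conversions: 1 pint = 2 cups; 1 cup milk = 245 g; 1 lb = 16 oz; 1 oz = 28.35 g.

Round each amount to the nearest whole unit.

cream cheese: 2315 g; buttermilk: 8 fl oz; milk: 204 g

Scaling factor: 5/3.
cream cheese: (3 lb + 1 oz = 3.0625 lb) × 5/3 × 16 oz/lb × 28.35 g/oz ≈ 2315 g
buttermilk: 5 fl oz × 5/3 ≈ 8 fl oz
milk: 0.5 cup × 5/3 × 245 g/cup ≈ 204 g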